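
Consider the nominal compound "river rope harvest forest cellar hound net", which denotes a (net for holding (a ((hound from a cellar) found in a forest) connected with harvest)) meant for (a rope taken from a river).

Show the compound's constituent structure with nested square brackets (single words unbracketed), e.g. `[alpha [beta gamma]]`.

At the top level: head "net" (specifically "harvest forest cellar hound net"); modifier "river rope".
Inside "river rope": head "rope", modifier "river".
Inside "harvest forest cellar hound net": head "net", modifier "harvest forest cellar hound".
Inside "harvest forest cellar hound": head "hound" (specifically "forest cellar hound"), modifier "harvest".
Inside "forest cellar hound": head "hound" (specifically "cellar hound"), modifier "forest".
Inside "cellar hound": head "hound", modifier "cellar".
So the structure is [[river rope] [[harvest [forest [cellar hound]]] net]].

[[river rope] [[harvest [forest [cellar hound]]] net]]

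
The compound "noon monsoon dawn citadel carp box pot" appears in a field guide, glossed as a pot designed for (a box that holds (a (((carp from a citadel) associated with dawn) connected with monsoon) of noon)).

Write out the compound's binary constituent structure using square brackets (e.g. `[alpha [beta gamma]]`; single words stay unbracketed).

[[[noon [monsoon [dawn [citadel carp]]]] box] pot]

Whole compound: head "pot", modifier "noon monsoon dawn citadel carp box".
"noon monsoon dawn citadel carp box" → head "box", modifier "noon monsoon dawn citadel carp".
"noon monsoon dawn citadel carp" → head "carp" (specifically "monsoon dawn citadel carp"), modifier "noon".
"monsoon dawn citadel carp" → head "carp" (specifically "dawn citadel carp"), modifier "monsoon".
"dawn citadel carp" → head "carp" (specifically "citadel carp"), modifier "dawn".
"citadel carp" → head "carp", modifier "citadel".
Assembled: [[[noon [monsoon [dawn [citadel carp]]]] box] pot].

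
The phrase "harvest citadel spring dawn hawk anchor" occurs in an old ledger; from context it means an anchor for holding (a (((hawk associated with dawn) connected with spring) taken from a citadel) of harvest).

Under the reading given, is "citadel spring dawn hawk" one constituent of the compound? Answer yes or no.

The paraphrase groups the words so that "citadel spring dawn hawk" is one unit: it corresponds to a single parenthesized sub-phrase.
The full structure is [[harvest [citadel [spring [dawn hawk]]]] anchor], in which [citadel spring dawn hawk] is a constituent.

yes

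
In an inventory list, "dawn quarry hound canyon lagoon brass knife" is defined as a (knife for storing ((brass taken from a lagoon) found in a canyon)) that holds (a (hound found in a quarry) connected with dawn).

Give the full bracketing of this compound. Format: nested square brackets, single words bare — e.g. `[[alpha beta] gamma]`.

At the top level: head "knife" (specifically "canyon lagoon brass knife"); modifier "dawn quarry hound".
Within "dawn quarry hound", the head is "hound" (specifically "quarry hound") and the modifier is "dawn".
Within "quarry hound", the head is "hound" and the modifier is "quarry".
Within "canyon lagoon brass knife", the head is "knife" and the modifier is "canyon lagoon brass".
Within "canyon lagoon brass", the head is "brass" (specifically "lagoon brass") and the modifier is "canyon".
Within "lagoon brass", the head is "brass" and the modifier is "lagoon".
Assembled: [[dawn [quarry hound]] [[canyon [lagoon brass]] knife]].

[[dawn [quarry hound]] [[canyon [lagoon brass]] knife]]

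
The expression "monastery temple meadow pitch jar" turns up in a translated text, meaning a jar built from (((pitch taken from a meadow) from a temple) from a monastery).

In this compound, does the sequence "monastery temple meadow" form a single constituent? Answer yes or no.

The top-level split is [monastery temple meadow pitch] [jar]; the full structure is [[monastery [temple [meadow pitch]]] jar].
"monastery temple meadow" straddles a constituent boundary, so it is not a single unit.

no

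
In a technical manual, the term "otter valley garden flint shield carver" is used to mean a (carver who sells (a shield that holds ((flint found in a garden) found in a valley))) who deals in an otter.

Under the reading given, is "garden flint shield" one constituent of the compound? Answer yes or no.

no

The top-level split is [otter] [valley garden flint shield carver]; the full structure is [otter [[[valley [garden flint]] shield] carver]].
"garden flint shield" straddles a constituent boundary, so it is not a single unit.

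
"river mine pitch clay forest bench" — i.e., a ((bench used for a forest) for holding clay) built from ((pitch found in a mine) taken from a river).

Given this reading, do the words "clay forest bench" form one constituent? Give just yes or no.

The paraphrase groups the words so that "clay forest bench" is one unit: it corresponds to a single parenthesized sub-phrase.
The full structure is [[river [mine pitch]] [clay [forest bench]]], in which [clay forest bench] is a constituent.

yes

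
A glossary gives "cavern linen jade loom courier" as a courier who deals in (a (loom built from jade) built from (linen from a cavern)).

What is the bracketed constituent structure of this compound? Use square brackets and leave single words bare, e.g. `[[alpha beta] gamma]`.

[[[cavern linen] [jade loom]] courier]

The outermost head in the paraphrase is "courier", modified by "cavern linen jade loom".
"cavern linen jade loom" → head "loom" (specifically "jade loom"), modifier "cavern linen".
"cavern linen" → head "linen", modifier "cavern".
"jade loom" → head "loom", modifier "jade".
So the structure is [[[cavern linen] [jade loom]] courier].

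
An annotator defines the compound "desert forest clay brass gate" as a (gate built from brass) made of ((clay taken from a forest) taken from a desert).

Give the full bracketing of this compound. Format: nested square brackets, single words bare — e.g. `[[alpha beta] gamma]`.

[[desert [forest clay]] [brass gate]]

Whole compound: head "gate" (specifically "brass gate"), modifier "desert forest clay".
Within "desert forest clay", the head is "clay" (specifically "forest clay") and the modifier is "desert".
Within "forest clay", the head is "clay" and the modifier is "forest".
Within "brass gate", the head is "gate" and the modifier is "brass".
Putting it together: [[desert [forest clay]] [brass gate]].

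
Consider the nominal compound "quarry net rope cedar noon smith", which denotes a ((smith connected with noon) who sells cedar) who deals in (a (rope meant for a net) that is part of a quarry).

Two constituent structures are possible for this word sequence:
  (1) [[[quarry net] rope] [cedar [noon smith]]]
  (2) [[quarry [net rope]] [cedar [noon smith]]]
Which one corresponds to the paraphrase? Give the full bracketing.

The paraphrase's head is the "smith" part ("cedar noon smith"); its modifier is "quarry net rope".
That top-level split, carried through the inner groups, gives [[quarry [net rope]] [cedar [noon smith]]].

[[quarry [net rope]] [cedar [noon smith]]]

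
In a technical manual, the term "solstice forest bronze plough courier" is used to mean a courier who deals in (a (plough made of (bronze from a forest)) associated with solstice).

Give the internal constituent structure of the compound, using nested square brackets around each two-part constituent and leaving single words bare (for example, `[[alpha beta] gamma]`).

[[solstice [[forest bronze] plough]] courier]

Whole compound: head "courier", modifier "solstice forest bronze plough".
Inside "solstice forest bronze plough": head "plough" (specifically "forest bronze plough"), modifier "solstice".
Inside "forest bronze plough": head "plough", modifier "forest bronze".
Inside "forest bronze": head "bronze", modifier "forest".
Assembled: [[solstice [[forest bronze] plough]] courier].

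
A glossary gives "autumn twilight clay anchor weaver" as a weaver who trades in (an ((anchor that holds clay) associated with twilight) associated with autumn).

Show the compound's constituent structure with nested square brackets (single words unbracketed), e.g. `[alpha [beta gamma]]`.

[[autumn [twilight [clay anchor]]] weaver]

Overall it is a kind of weaver; the modifier is "autumn twilight clay anchor".
Inside "autumn twilight clay anchor": head "anchor" (specifically "twilight clay anchor"), modifier "autumn".
Inside "twilight clay anchor": head "anchor" (specifically "clay anchor"), modifier "twilight".
Inside "clay anchor": head "anchor", modifier "clay".
Putting it together: [[autumn [twilight [clay anchor]]] weaver].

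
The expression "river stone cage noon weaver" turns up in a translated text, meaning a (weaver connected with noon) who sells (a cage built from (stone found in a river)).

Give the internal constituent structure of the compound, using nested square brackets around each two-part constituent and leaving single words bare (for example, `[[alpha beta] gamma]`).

[[[river stone] cage] [noon weaver]]

Whole compound: head "weaver" (specifically "noon weaver"), modifier "river stone cage".
"river stone cage" → head "cage", modifier "river stone".
"river stone" → head "stone", modifier "river".
"noon weaver" → head "weaver", modifier "noon".
Putting it together: [[[river stone] cage] [noon weaver]].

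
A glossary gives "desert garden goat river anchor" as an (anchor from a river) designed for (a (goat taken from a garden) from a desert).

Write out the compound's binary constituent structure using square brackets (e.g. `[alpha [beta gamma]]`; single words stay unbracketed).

[[desert [garden goat]] [river anchor]]

The outermost head in the paraphrase is "anchor" (specifically "river anchor"), modified by "desert garden goat".
"desert garden goat" → head "goat" (specifically "garden goat"), modifier "desert".
"garden goat" → head "goat", modifier "garden".
"river anchor" → head "anchor", modifier "river".
Putting it together: [[desert [garden goat]] [river anchor]].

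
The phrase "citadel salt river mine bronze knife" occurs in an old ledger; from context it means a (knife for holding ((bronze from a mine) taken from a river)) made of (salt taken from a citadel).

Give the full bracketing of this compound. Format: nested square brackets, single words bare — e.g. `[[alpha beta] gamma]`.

[[citadel salt] [[river [mine bronze]] knife]]

Whole compound: head "knife" (specifically "river mine bronze knife"), modifier "citadel salt".
Within "citadel salt", the head is "salt" and the modifier is "citadel".
Within "river mine bronze knife", the head is "knife" and the modifier is "river mine bronze".
Within "river mine bronze", the head is "bronze" (specifically "mine bronze") and the modifier is "river".
Within "mine bronze", the head is "bronze" and the modifier is "mine".
Putting it together: [[citadel salt] [[river [mine bronze]] knife]].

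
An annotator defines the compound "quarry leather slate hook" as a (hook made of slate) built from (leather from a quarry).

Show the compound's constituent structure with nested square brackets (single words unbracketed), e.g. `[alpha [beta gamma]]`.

[[quarry leather] [slate hook]]

The outermost head in the paraphrase is "hook" (specifically "slate hook"), modified by "quarry leather".
Inside "quarry leather": head "leather", modifier "quarry".
Inside "slate hook": head "hook", modifier "slate".
Putting it together: [[quarry leather] [slate hook]].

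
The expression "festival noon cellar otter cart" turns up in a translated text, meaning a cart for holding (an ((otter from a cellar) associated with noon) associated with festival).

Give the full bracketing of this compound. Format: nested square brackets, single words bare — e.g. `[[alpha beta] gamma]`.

[[festival [noon [cellar otter]]] cart]

Whole compound: head "cart", modifier "festival noon cellar otter".
Within "festival noon cellar otter", the head is "otter" (specifically "noon cellar otter") and the modifier is "festival".
Within "noon cellar otter", the head is "otter" (specifically "cellar otter") and the modifier is "noon".
Within "cellar otter", the head is "otter" and the modifier is "cellar".
So the structure is [[festival [noon [cellar otter]]] cart].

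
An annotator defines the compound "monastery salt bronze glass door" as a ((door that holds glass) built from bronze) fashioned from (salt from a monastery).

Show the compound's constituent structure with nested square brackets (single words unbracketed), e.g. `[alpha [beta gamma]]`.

Overall it is a kind of door (specifically "bronze glass door"); the modifier is "monastery salt".
"monastery salt" → head "salt", modifier "monastery".
"bronze glass door" → head "door" (specifically "glass door"), modifier "bronze".
"glass door" → head "door", modifier "glass".
So the structure is [[monastery salt] [bronze [glass door]]].

[[monastery salt] [bronze [glass door]]]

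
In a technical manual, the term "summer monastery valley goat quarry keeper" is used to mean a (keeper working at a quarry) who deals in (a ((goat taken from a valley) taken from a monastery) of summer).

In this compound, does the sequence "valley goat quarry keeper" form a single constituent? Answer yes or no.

The top-level split is [summer monastery valley goat] [quarry keeper]; the full structure is [[summer [monastery [valley goat]]] [quarry keeper]].
"valley goat quarry keeper" straddles a constituent boundary, so it is not a single unit.

no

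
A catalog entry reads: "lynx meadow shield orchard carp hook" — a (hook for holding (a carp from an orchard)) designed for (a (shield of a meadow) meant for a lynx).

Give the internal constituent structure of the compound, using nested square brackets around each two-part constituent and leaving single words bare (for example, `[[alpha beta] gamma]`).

The outermost head in the paraphrase is "hook" (specifically "orchard carp hook"), modified by "lynx meadow shield".
Inside "lynx meadow shield": head "shield" (specifically "meadow shield"), modifier "lynx".
Inside "meadow shield": head "shield", modifier "meadow".
Inside "orchard carp hook": head "hook", modifier "orchard carp".
Inside "orchard carp": head "carp", modifier "orchard".
Assembled: [[lynx [meadow shield]] [[orchard carp] hook]].

[[lynx [meadow shield]] [[orchard carp] hook]]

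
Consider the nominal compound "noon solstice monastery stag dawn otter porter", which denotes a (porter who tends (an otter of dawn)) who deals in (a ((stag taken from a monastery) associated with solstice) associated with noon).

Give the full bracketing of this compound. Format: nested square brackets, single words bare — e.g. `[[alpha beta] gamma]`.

[[noon [solstice [monastery stag]]] [[dawn otter] porter]]

The outermost head in the paraphrase is "porter" (specifically "dawn otter porter"), modified by "noon solstice monastery stag".
"noon solstice monastery stag" → head "stag" (specifically "solstice monastery stag"), modifier "noon".
"solstice monastery stag" → head "stag" (specifically "monastery stag"), modifier "solstice".
"monastery stag" → head "stag", modifier "monastery".
"dawn otter porter" → head "porter", modifier "dawn otter".
"dawn otter" → head "otter", modifier "dawn".
So the structure is [[noon [solstice [monastery stag]]] [[dawn otter] porter]].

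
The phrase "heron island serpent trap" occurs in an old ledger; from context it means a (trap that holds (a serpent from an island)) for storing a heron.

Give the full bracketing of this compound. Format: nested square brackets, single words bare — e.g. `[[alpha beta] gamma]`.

[heron [[island serpent] trap]]

The outermost head in the paraphrase is "trap" (specifically "island serpent trap"), modified by "heron".
"island serpent trap" → head "trap", modifier "island serpent".
"island serpent" → head "serpent", modifier "island".
So the structure is [heron [[island serpent] trap]].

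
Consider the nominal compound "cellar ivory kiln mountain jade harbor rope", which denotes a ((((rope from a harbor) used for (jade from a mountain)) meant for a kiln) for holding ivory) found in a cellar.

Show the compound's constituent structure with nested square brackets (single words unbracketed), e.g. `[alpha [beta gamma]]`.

[cellar [ivory [kiln [[mountain jade] [harbor rope]]]]]

Overall it is a kind of rope (specifically "ivory kiln mountain jade harbor rope"); the modifier is "cellar".
Inside "ivory kiln mountain jade harbor rope": head "rope" (specifically "kiln mountain jade harbor rope"), modifier "ivory".
Inside "kiln mountain jade harbor rope": head "rope" (specifically "mountain jade harbor rope"), modifier "kiln".
Inside "mountain jade harbor rope": head "rope" (specifically "harbor rope"), modifier "mountain jade".
Inside "mountain jade": head "jade", modifier "mountain".
Inside "harbor rope": head "rope", modifier "harbor".
So the structure is [cellar [ivory [kiln [[mountain jade] [harbor rope]]]]].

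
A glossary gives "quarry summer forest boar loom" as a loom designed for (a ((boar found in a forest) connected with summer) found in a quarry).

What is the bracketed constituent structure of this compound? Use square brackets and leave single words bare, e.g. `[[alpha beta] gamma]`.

At the top level: head "loom"; modifier "quarry summer forest boar".
Inside "quarry summer forest boar": head "boar" (specifically "summer forest boar"), modifier "quarry".
Inside "summer forest boar": head "boar" (specifically "forest boar"), modifier "summer".
Inside "forest boar": head "boar", modifier "forest".
Putting it together: [[quarry [summer [forest boar]]] loom].

[[quarry [summer [forest boar]]] loom]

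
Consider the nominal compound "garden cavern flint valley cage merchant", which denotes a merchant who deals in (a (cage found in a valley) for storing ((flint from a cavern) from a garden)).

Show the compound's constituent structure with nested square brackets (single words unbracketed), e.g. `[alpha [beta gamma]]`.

[[[garden [cavern flint]] [valley cage]] merchant]

Overall it is a kind of merchant; the modifier is "garden cavern flint valley cage".
"garden cavern flint valley cage" → head "cage" (specifically "valley cage"), modifier "garden cavern flint".
"garden cavern flint" → head "flint" (specifically "cavern flint"), modifier "garden".
"cavern flint" → head "flint", modifier "cavern".
"valley cage" → head "cage", modifier "valley".
Putting it together: [[[garden [cavern flint]] [valley cage]] merchant].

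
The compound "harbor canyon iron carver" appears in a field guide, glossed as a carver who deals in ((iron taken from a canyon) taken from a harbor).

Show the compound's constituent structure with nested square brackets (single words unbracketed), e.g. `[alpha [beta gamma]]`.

[[harbor [canyon iron]] carver]

Overall it is a kind of carver; the modifier is "harbor canyon iron".
Inside "harbor canyon iron": head "iron" (specifically "canyon iron"), modifier "harbor".
Inside "canyon iron": head "iron", modifier "canyon".
So the structure is [[harbor [canyon iron]] carver].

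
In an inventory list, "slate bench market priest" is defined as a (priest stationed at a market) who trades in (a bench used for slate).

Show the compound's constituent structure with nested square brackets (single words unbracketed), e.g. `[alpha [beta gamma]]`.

[[slate bench] [market priest]]

The outermost head in the paraphrase is "priest" (specifically "market priest"), modified by "slate bench".
Within "slate bench", the head is "bench" and the modifier is "slate".
Within "market priest", the head is "priest" and the modifier is "market".
Assembled: [[slate bench] [market priest]].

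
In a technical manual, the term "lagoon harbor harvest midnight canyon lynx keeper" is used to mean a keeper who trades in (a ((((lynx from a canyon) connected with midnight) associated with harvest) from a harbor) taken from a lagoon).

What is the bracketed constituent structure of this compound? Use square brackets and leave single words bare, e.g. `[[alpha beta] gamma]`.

The outermost head in the paraphrase is "keeper", modified by "lagoon harbor harvest midnight canyon lynx".
Within "lagoon harbor harvest midnight canyon lynx", the head is "lynx" (specifically "harbor harvest midnight canyon lynx") and the modifier is "lagoon".
Within "harbor harvest midnight canyon lynx", the head is "lynx" (specifically "harvest midnight canyon lynx") and the modifier is "harbor".
Within "harvest midnight canyon lynx", the head is "lynx" (specifically "midnight canyon lynx") and the modifier is "harvest".
Within "midnight canyon lynx", the head is "lynx" (specifically "canyon lynx") and the modifier is "midnight".
Within "canyon lynx", the head is "lynx" and the modifier is "canyon".
Assembled: [[lagoon [harbor [harvest [midnight [canyon lynx]]]]] keeper].

[[lagoon [harbor [harvest [midnight [canyon lynx]]]]] keeper]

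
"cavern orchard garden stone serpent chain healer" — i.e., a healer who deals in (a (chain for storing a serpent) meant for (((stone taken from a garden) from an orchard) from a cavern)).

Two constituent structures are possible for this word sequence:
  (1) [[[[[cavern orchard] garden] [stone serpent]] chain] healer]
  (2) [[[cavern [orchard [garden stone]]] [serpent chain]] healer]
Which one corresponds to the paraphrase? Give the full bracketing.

[[[cavern [orchard [garden stone]]] [serpent chain]] healer]

The paraphrase's head is the "healer" part ("healer"); its modifier is "cavern orchard garden stone serpent chain".
That top-level split, carried through the inner groups, gives [[[cavern [orchard [garden stone]]] [serpent chain]] healer].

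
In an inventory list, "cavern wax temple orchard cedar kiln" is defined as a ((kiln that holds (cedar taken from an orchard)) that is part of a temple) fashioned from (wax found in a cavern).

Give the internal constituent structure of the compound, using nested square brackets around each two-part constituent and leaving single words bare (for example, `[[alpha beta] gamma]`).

[[cavern wax] [temple [[orchard cedar] kiln]]]

At the top level: head "kiln" (specifically "temple orchard cedar kiln"); modifier "cavern wax".
Within "cavern wax", the head is "wax" and the modifier is "cavern".
Within "temple orchard cedar kiln", the head is "kiln" (specifically "orchard cedar kiln") and the modifier is "temple".
Within "orchard cedar kiln", the head is "kiln" and the modifier is "orchard cedar".
Within "orchard cedar", the head is "cedar" and the modifier is "orchard".
So the structure is [[cavern wax] [temple [[orchard cedar] kiln]]].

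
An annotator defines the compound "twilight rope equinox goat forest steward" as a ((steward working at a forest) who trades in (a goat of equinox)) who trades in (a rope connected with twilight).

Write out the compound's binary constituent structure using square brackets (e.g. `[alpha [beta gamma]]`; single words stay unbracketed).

Whole compound: head "steward" (specifically "equinox goat forest steward"), modifier "twilight rope".
"twilight rope" → head "rope", modifier "twilight".
"equinox goat forest steward" → head "steward" (specifically "forest steward"), modifier "equinox goat".
"equinox goat" → head "goat", modifier "equinox".
"forest steward" → head "steward", modifier "forest".
Putting it together: [[twilight rope] [[equinox goat] [forest steward]]].

[[twilight rope] [[equinox goat] [forest steward]]]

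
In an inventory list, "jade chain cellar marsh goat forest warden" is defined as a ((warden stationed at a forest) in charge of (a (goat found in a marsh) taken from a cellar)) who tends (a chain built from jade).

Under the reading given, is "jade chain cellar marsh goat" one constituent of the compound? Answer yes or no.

The top-level split is [jade chain] [cellar marsh goat forest warden]; the full structure is [[jade chain] [[cellar [marsh goat]] [forest warden]]].
"jade chain cellar marsh goat" straddles a constituent boundary, so it is not a single unit.

no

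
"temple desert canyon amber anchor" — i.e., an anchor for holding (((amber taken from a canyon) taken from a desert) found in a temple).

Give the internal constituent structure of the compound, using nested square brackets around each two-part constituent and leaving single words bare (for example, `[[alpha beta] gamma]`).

Whole compound: head "anchor", modifier "temple desert canyon amber".
"temple desert canyon amber" → head "amber" (specifically "desert canyon amber"), modifier "temple".
"desert canyon amber" → head "amber" (specifically "canyon amber"), modifier "desert".
"canyon amber" → head "amber", modifier "canyon".
Assembled: [[temple [desert [canyon amber]]] anchor].

[[temple [desert [canyon amber]]] anchor]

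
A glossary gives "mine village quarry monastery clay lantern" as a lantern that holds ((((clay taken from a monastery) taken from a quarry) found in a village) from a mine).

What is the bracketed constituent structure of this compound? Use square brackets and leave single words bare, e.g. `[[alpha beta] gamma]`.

Overall it is a kind of lantern; the modifier is "mine village quarry monastery clay".
Inside "mine village quarry monastery clay": head "clay" (specifically "village quarry monastery clay"), modifier "mine".
Inside "village quarry monastery clay": head "clay" (specifically "quarry monastery clay"), modifier "village".
Inside "quarry monastery clay": head "clay" (specifically "monastery clay"), modifier "quarry".
Inside "monastery clay": head "clay", modifier "monastery".
Putting it together: [[mine [village [quarry [monastery clay]]]] lantern].

[[mine [village [quarry [monastery clay]]]] lantern]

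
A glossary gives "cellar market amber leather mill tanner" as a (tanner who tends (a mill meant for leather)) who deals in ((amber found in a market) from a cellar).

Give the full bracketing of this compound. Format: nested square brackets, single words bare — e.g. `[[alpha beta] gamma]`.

[[cellar [market amber]] [[leather mill] tanner]]

Overall it is a kind of tanner (specifically "leather mill tanner"); the modifier is "cellar market amber".
Inside "cellar market amber": head "amber" (specifically "market amber"), modifier "cellar".
Inside "market amber": head "amber", modifier "market".
Inside "leather mill tanner": head "tanner", modifier "leather mill".
Inside "leather mill": head "mill", modifier "leather".
So the structure is [[cellar [market amber]] [[leather mill] tanner]].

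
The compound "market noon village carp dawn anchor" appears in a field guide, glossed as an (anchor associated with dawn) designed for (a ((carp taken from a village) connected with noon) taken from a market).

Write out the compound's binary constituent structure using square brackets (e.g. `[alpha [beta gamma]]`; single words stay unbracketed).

[[market [noon [village carp]]] [dawn anchor]]

Whole compound: head "anchor" (specifically "dawn anchor"), modifier "market noon village carp".
Inside "market noon village carp": head "carp" (specifically "noon village carp"), modifier "market".
Inside "noon village carp": head "carp" (specifically "village carp"), modifier "noon".
Inside "village carp": head "carp", modifier "village".
Inside "dawn anchor": head "anchor", modifier "dawn".
Putting it together: [[market [noon [village carp]]] [dawn anchor]].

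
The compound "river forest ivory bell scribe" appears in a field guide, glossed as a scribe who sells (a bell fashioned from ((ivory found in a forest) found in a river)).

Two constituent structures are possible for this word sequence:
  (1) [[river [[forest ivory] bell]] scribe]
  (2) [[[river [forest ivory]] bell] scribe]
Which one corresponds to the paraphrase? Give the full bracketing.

The paraphrase's head is the "scribe" part ("scribe"); its modifier is "river forest ivory bell".
That top-level split, carried through the inner groups, gives [[[river [forest ivory]] bell] scribe].

[[[river [forest ivory]] bell] scribe]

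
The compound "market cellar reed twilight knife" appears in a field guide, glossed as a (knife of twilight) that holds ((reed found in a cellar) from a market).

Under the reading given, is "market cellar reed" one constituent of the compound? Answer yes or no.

yes

The paraphrase groups the words so that "market cellar reed" is one unit: it corresponds to a single parenthesized sub-phrase.
The full structure is [[market [cellar reed]] [twilight knife]], in which [market cellar reed] is a constituent.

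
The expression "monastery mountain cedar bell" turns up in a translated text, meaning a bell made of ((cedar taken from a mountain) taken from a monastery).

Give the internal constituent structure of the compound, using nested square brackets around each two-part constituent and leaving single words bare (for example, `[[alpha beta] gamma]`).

Overall it is a kind of bell; the modifier is "monastery mountain cedar".
Inside "monastery mountain cedar": head "cedar" (specifically "mountain cedar"), modifier "monastery".
Inside "mountain cedar": head "cedar", modifier "mountain".
So the structure is [[monastery [mountain cedar]] bell].

[[monastery [mountain cedar]] bell]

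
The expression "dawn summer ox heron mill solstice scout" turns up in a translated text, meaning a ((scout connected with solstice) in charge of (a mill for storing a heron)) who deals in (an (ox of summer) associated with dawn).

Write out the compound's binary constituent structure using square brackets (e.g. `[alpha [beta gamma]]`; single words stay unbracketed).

[[dawn [summer ox]] [[heron mill] [solstice scout]]]

The outermost head in the paraphrase is "scout" (specifically "heron mill solstice scout"), modified by "dawn summer ox".
Within "dawn summer ox", the head is "ox" (specifically "summer ox") and the modifier is "dawn".
Within "summer ox", the head is "ox" and the modifier is "summer".
Within "heron mill solstice scout", the head is "scout" (specifically "solstice scout") and the modifier is "heron mill".
Within "heron mill", the head is "mill" and the modifier is "heron".
Within "solstice scout", the head is "scout" and the modifier is "solstice".
Assembled: [[dawn [summer ox]] [[heron mill] [solstice scout]]].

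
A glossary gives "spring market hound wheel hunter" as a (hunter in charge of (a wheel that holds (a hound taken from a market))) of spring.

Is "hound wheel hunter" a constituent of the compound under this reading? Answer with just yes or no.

The top-level split is [spring] [market hound wheel hunter]; the full structure is [spring [[[market hound] wheel] hunter]].
"hound wheel hunter" straddles a constituent boundary, so it is not a single unit.

no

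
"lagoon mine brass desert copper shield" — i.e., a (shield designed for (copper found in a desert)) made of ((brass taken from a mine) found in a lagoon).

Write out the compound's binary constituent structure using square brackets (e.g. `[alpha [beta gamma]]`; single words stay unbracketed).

[[lagoon [mine brass]] [[desert copper] shield]]

At the top level: head "shield" (specifically "desert copper shield"); modifier "lagoon mine brass".
Within "lagoon mine brass", the head is "brass" (specifically "mine brass") and the modifier is "lagoon".
Within "mine brass", the head is "brass" and the modifier is "mine".
Within "desert copper shield", the head is "shield" and the modifier is "desert copper".
Within "desert copper", the head is "copper" and the modifier is "desert".
So the structure is [[lagoon [mine brass]] [[desert copper] shield]].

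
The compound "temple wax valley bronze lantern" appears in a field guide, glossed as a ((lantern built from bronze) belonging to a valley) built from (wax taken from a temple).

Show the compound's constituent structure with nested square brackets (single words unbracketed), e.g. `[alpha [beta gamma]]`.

[[temple wax] [valley [bronze lantern]]]

Overall it is a kind of lantern (specifically "valley bronze lantern"); the modifier is "temple wax".
Within "temple wax", the head is "wax" and the modifier is "temple".
Within "valley bronze lantern", the head is "lantern" (specifically "bronze lantern") and the modifier is "valley".
Within "bronze lantern", the head is "lantern" and the modifier is "bronze".
Putting it together: [[temple wax] [valley [bronze lantern]]].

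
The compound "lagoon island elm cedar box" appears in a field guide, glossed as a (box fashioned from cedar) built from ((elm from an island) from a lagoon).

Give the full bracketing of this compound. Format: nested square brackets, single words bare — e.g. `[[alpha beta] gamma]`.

At the top level: head "box" (specifically "cedar box"); modifier "lagoon island elm".
"lagoon island elm" → head "elm" (specifically "island elm"), modifier "lagoon".
"island elm" → head "elm", modifier "island".
"cedar box" → head "box", modifier "cedar".
Assembled: [[lagoon [island elm]] [cedar box]].

[[lagoon [island elm]] [cedar box]]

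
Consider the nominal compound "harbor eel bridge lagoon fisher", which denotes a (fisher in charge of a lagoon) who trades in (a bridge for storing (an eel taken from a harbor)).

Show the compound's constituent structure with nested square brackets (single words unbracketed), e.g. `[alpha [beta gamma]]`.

[[[harbor eel] bridge] [lagoon fisher]]

At the top level: head "fisher" (specifically "lagoon fisher"); modifier "harbor eel bridge".
Within "harbor eel bridge", the head is "bridge" and the modifier is "harbor eel".
Within "harbor eel", the head is "eel" and the modifier is "harbor".
Within "lagoon fisher", the head is "fisher" and the modifier is "lagoon".
Putting it together: [[[harbor eel] bridge] [lagoon fisher]].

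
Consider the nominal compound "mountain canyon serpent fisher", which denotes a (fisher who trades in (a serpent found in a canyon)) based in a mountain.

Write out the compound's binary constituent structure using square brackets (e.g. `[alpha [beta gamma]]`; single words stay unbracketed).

At the top level: head "fisher" (specifically "canyon serpent fisher"); modifier "mountain".
Within "canyon serpent fisher", the head is "fisher" and the modifier is "canyon serpent".
Within "canyon serpent", the head is "serpent" and the modifier is "canyon".
Putting it together: [mountain [[canyon serpent] fisher]].

[mountain [[canyon serpent] fisher]]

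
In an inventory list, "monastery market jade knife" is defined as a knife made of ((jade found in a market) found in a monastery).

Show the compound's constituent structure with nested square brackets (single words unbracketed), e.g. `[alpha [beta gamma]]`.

[[monastery [market jade]] knife]

The outermost head in the paraphrase is "knife", modified by "monastery market jade".
Within "monastery market jade", the head is "jade" (specifically "market jade") and the modifier is "monastery".
Within "market jade", the head is "jade" and the modifier is "market".
Putting it together: [[monastery [market jade]] knife].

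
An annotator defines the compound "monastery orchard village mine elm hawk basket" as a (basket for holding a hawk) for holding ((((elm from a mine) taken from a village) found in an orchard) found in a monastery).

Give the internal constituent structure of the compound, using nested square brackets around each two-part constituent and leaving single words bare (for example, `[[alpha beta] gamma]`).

[[monastery [orchard [village [mine elm]]]] [hawk basket]]

At the top level: head "basket" (specifically "hawk basket"); modifier "monastery orchard village mine elm".
Within "monastery orchard village mine elm", the head is "elm" (specifically "orchard village mine elm") and the modifier is "monastery".
Within "orchard village mine elm", the head is "elm" (specifically "village mine elm") and the modifier is "orchard".
Within "village mine elm", the head is "elm" (specifically "mine elm") and the modifier is "village".
Within "mine elm", the head is "elm" and the modifier is "mine".
Within "hawk basket", the head is "basket" and the modifier is "hawk".
Putting it together: [[monastery [orchard [village [mine elm]]]] [hawk basket]].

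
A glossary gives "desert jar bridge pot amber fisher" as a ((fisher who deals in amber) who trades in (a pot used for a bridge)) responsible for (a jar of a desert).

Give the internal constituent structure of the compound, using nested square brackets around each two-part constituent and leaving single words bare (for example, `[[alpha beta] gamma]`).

The outermost head in the paraphrase is "fisher" (specifically "bridge pot amber fisher"), modified by "desert jar".
Inside "desert jar": head "jar", modifier "desert".
Inside "bridge pot amber fisher": head "fisher" (specifically "amber fisher"), modifier "bridge pot".
Inside "bridge pot": head "pot", modifier "bridge".
Inside "amber fisher": head "fisher", modifier "amber".
Assembled: [[desert jar] [[bridge pot] [amber fisher]]].

[[desert jar] [[bridge pot] [amber fisher]]]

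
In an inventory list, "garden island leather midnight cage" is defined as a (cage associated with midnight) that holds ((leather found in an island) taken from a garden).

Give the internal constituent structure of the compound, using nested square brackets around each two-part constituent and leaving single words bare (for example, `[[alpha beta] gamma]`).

[[garden [island leather]] [midnight cage]]

Overall it is a kind of cage (specifically "midnight cage"); the modifier is "garden island leather".
Within "garden island leather", the head is "leather" (specifically "island leather") and the modifier is "garden".
Within "island leather", the head is "leather" and the modifier is "island".
Within "midnight cage", the head is "cage" and the modifier is "midnight".
Putting it together: [[garden [island leather]] [midnight cage]].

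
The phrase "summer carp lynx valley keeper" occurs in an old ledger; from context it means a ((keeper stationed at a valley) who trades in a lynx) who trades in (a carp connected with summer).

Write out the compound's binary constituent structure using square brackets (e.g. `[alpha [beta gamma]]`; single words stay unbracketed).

[[summer carp] [lynx [valley keeper]]]

Overall it is a kind of keeper (specifically "lynx valley keeper"); the modifier is "summer carp".
"summer carp" → head "carp", modifier "summer".
"lynx valley keeper" → head "keeper" (specifically "valley keeper"), modifier "lynx".
"valley keeper" → head "keeper", modifier "valley".
Putting it together: [[summer carp] [lynx [valley keeper]]].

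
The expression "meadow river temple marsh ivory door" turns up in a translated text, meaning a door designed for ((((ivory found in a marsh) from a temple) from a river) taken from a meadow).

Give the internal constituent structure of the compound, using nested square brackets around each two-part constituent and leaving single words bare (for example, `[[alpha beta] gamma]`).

The outermost head in the paraphrase is "door", modified by "meadow river temple marsh ivory".
Within "meadow river temple marsh ivory", the head is "ivory" (specifically "river temple marsh ivory") and the modifier is "meadow".
Within "river temple marsh ivory", the head is "ivory" (specifically "temple marsh ivory") and the modifier is "river".
Within "temple marsh ivory", the head is "ivory" (specifically "marsh ivory") and the modifier is "temple".
Within "marsh ivory", the head is "ivory" and the modifier is "marsh".
Putting it together: [[meadow [river [temple [marsh ivory]]]] door].

[[meadow [river [temple [marsh ivory]]]] door]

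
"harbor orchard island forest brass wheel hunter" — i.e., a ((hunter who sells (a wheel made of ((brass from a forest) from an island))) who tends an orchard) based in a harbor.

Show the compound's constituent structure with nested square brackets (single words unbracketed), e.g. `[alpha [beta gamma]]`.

[harbor [orchard [[[island [forest brass]] wheel] hunter]]]

The outermost head in the paraphrase is "hunter" (specifically "orchard island forest brass wheel hunter"), modified by "harbor".
Within "orchard island forest brass wheel hunter", the head is "hunter" (specifically "island forest brass wheel hunter") and the modifier is "orchard".
Within "island forest brass wheel hunter", the head is "hunter" and the modifier is "island forest brass wheel".
Within "island forest brass wheel", the head is "wheel" and the modifier is "island forest brass".
Within "island forest brass", the head is "brass" (specifically "forest brass") and the modifier is "island".
Within "forest brass", the head is "brass" and the modifier is "forest".
Assembled: [harbor [orchard [[[island [forest brass]] wheel] hunter]]].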